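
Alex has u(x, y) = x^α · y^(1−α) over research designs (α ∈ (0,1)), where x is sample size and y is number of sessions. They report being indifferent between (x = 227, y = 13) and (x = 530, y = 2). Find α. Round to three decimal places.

Indifference: 227^α · 13^(1−α) = 530^α · 2^(1−α).
(227/530)^α = (2/13)^(1−α); take logs: α·ln(227/530) = (1−α)·ln(2/13), i.e. α·-0.847927 = (1−α)·-1.871802.
With A = -0.847927 and B = -1.871802: α·A = (1−α)·B, so α = B/(A+B) = -1.871802/-2.719729 ≈ 0.688.

α ≈ 0.688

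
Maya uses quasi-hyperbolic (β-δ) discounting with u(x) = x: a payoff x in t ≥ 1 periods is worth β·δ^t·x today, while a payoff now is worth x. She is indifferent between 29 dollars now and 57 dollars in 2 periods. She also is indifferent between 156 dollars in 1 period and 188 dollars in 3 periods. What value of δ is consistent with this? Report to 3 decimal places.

δ ≈ 0.911

Both payoffs in the second observation are in the future, so β drops out: δ^1·156 = δ^3·188 ⇒ δ^2 = 156/188 = 0.82979, so δ = 0.91093.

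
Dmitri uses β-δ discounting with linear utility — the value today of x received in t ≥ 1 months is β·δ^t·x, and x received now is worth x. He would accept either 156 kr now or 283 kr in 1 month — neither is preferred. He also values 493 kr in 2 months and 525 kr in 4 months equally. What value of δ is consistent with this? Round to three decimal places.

δ ≈ 0.969

The second indifference involves only future payoffs, so β cancels: β·δ^2·493 = β·δ^4·525, giving δ^2 = 493/525 = 0.93905, so δ = 0.96904.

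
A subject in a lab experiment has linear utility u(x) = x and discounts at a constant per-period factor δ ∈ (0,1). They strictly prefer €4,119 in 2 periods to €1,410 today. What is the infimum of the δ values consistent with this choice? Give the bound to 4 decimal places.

δ > 0.5851

The preference means 1410 < δ^2·4119.
So δ^2 > 1410/4119 = 0.34232; taking the square root of both positive sides preserves the inequality.
δ > (1410/4119)^(1/2) ≈ 0.5851.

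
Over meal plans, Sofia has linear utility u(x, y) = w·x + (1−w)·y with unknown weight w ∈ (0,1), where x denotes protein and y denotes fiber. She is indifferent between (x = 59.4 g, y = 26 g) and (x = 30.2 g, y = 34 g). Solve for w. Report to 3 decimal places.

Indifference: w·59.4 + (1−w)·26 = w·30.2 + (1−w)·34.
w·(59.4−30.2) = (1−w)·(34−26), i.e. w·29.2 = (1−w)·8.
So w/(1−w) = 8/29.2 = 0.2740, giving w = 8/(29.2+8) = 0.215.

w = 0.215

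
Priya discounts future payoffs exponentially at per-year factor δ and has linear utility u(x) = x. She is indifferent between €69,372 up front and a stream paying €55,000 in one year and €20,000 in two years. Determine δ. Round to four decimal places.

The stream is worth 55000δ + 20000δ² today, so 55000δ + 20000δ² = 69372.
So 20000δ² + 55000δ − 69372 = 0.
By the quadratic formula (taking the positive root), δ = (−55000 + √8574760000.00) / 40000 ≈ 0.9400.

δ ≈ 0.9400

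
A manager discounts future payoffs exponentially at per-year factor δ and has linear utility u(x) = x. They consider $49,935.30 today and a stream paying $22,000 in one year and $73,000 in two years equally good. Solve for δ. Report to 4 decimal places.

The stream is worth 22000δ + 73000δ² today, so 22000δ + 73000δ² = 49935.30.
Rearranged: 73000δ² + 22000δ − 49935.30 = 0.
The positive root is δ = [−22000 + √(22000² + 4·73000·49935.30)] / (2·73000) = (−22000 + 122740.000)/146000 ≈ 0.6900.

δ ≈ 0.6900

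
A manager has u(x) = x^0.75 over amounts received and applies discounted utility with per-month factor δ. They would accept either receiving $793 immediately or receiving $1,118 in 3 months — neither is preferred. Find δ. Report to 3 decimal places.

δ ≈ 0.918

The payoff in 3 months is discounted by δ^3, so u(793) = δ^3·u(1118) and δ^3 = u(793)/u(1118).
Since u(x) = x^0.75, δ^3 = (793/1118)^0.75 = 0.70930^0.75 = 0.77290.
Hence δ = (0.77290)^(1/3) = 0.91772.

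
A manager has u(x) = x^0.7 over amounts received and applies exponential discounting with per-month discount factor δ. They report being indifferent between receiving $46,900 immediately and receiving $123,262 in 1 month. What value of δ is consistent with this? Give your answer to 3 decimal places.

Equating discounted utilities: u(46900) = δ·u(123262) ⇒ δ = u(46900)/u(123262).
Since u(x) = x^0.7, δ = (46900/123262)^0.7 = 0.38049^0.7 = 0.50844.

δ ≈ 0.508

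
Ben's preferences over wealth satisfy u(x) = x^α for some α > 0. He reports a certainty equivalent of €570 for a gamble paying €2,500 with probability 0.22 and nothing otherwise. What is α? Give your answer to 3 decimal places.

EU(lottery) = 0.22·2500^α + 0.78·0 = 0.22·2500^α.
Equating: 570^α = 0.22·2500^α, i.e. 0.2280^α = 0.22.
Taking logs: α·ln(570/2500) = ln(0.22), so α = -1.514128 / -1.478410 ≈ 1.024.

α ≈ 1.024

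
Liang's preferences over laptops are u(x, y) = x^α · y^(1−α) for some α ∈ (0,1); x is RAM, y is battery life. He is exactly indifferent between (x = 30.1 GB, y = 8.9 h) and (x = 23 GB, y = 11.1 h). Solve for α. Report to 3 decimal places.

Indifference: 30.1^α · 8.9^(1−α) = 23^α · 11.1^(1−α).
Taking logs: α·ln 30.1 + (1−α)·ln 8.9 = α·ln 23 + (1−α)·ln 11.1, i.e. α·0.269031 = (1−α)·0.220894.
Thus α·(0.489925) = 0.220894, so α = 0.220894/0.489925 ≈ 0.451.

α ≈ 0.451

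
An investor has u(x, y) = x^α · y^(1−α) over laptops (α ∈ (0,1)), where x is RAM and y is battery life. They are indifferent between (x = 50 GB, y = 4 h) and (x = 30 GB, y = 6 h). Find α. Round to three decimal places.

Indifference: 50^α · 4^(1−α) = 30^α · 6^(1−α).
(50/30)^α = (6/4)^(1−α); take logs: α·ln(50/30) = (1−α)·ln(6/4), i.e. α·0.510826 = (1−α)·0.405465.
With A = 0.510826 and B = 0.405465: α·A = (1−α)·B, so α = B/(A+B) = 0.405465/0.916291 ≈ 0.443.

α ≈ 0.443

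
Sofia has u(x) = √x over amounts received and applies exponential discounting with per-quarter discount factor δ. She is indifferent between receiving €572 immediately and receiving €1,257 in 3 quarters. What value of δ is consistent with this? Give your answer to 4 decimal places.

δ ≈ 0.8770

Equating discounted utilities: u(572) = δ^3·u(1257) ⇒ δ^3 = u(572)/u(1257).
With u(x) = √x: δ^3 = √572/√1257 = √(572/1257) = 0.67458.
So δ = 0.67458^(1/3) ≈ 0.8770.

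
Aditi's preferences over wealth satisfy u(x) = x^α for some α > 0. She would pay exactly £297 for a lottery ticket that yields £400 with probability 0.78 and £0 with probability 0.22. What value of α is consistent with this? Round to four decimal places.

α ≈ 0.8345

EU(lottery) = 0.78·400^α + 0.22·0 = 0.78·400^α.
Setting u(297) equal to that: 297^α = 0.78·400^α ⇒ (297/400)^α = 0.78.
α = ln(0.78) / ln(297/400) = -0.2484614/-0.2977324 ≈ 0.8345.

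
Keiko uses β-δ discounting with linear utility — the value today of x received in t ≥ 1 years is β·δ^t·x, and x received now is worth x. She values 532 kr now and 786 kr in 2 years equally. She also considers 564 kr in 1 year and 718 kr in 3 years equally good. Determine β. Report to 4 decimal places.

From the later pair, β·δ^1·564 = β·δ^3·718; dividing through, δ^2 = 564/718 = 0.78552, so δ = 0.88629.
The first indifference: 532 = β·δ^2·786, so β = 532/(δ^2·786) = 532/(0.78552·786) ≈ 0.8617.

β ≈ 0.8617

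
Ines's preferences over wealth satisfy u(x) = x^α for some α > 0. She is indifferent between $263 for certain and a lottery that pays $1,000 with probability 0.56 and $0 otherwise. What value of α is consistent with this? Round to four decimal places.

Since u(0) = 0, the lottery's EU is 0.56·1000^α.
Setting u(263) equal to that: 263^α = 0.56·1000^α ⇒ (263/1000)^α = 0.56.
α = ln(0.56) / ln(263/1000) = -0.5798185/-1.3356012 ≈ 0.4341.

α ≈ 0.4341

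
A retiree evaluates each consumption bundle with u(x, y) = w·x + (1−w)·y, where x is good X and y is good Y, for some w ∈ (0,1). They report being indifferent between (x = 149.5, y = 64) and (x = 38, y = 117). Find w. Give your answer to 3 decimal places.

w = 0.322

Equating utilities: w·149.5 + (1−w)·64 = w·38 + (1−w)·117.
Rearranging, 111.5·w − 53·(1−w) = 0.
The marginal rate of substitution is 53/111.5, so w = 53/(111.5+53) = 0.322.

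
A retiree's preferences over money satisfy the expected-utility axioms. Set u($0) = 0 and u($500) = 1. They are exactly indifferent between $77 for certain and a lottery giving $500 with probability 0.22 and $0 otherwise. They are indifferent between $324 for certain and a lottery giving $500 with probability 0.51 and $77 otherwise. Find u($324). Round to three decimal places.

First, u($77) = 0.22·u($500) + 0.78·u($0) = 0.22.
The second indifference gives u($324) = 0.51·u($500) + 0.49·u($77) = 0.51·1.00 + 0.49·0.22 = 0.6178.

0.618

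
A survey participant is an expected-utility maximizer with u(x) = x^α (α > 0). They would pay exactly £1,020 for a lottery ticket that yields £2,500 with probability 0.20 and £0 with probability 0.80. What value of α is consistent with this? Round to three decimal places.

α ≈ 1.795

EU(lottery) = 0.20·2500^α + 0.80·0 = 0.20·2500^α.
Indifference: 1020^α = 0.20·2500^α, so (1020/2500)^α = 0.20.
α = ln(0.20) / ln(1020/2500) = -1.609438/-0.896488 ≈ 1.795.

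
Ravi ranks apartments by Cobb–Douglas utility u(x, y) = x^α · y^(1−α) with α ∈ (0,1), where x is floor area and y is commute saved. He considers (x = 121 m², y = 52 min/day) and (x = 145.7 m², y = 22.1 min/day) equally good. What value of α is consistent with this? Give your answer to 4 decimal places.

α ≈ 0.8216

Set the two utilities equal: 121^α·52^(1−α) = 145.7^α·22.1^(1−α).
Rearrange to (121/145.7)^α = (22.1/52)^(1−α) and take logs: α·-0.1857592 = (1−α)·-0.8556661.
So α/(1−α) = (-0.8556661)/(-0.1857592) = 4.6063188, and α = 4.6063188/5.6063188 ≈ 0.8216.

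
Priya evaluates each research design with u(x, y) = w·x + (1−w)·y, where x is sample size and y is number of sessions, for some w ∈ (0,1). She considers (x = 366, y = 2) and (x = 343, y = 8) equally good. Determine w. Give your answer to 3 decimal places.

Indifference: w·366 + (1−w)·2 = w·343 + (1−w)·8.
Collecting terms: w·23 = (1−w)·6.
The marginal rate of substitution is 6/23, so w = 6/(23+6) = 0.207.

w = 0.207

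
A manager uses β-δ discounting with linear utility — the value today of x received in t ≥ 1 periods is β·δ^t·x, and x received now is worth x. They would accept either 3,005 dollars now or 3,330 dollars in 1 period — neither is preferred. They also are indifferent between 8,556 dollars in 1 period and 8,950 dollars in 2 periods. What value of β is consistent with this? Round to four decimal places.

β ≈ 0.9440

Both payoffs in the second observation are in the future, so β drops out: δ^1·8556 = δ^2·8950 ⇒ δ = 8556/8950 = 0.95598.
Substituting δ into 3005 = β·δ·3330: β = 3005/(3183.406) ≈ 0.9440.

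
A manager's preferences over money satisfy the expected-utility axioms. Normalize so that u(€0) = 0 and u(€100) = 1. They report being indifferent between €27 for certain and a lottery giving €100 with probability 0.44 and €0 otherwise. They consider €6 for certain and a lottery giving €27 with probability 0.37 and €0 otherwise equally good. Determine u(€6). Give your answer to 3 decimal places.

First, u(€27) = 0.44·u(€100) + 0.56·u(€0) = 0.44.
The second indifference gives u(€6) = 0.37·u(€27) + 0.63·u(€0) = 0.37·0.44 + 0.63·0.00 = 0.1628.

0.163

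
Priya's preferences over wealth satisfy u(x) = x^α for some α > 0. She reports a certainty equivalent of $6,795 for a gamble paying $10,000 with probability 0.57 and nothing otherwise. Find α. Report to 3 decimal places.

α ≈ 1.455

Since u(0) = 0, the lottery's EU is 0.57·10000^α.
Indifference: 6795^α = 0.57·10000^α, so (6795/10000)^α = 0.57.
α = ln(0.57) / ln(6795/10000) = -0.562119/-0.386398 ≈ 1.455.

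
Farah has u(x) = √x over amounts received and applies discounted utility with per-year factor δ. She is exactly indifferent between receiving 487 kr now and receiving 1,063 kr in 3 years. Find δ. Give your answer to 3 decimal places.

δ ≈ 0.878

The payoff in 3 years is discounted by δ^3, so u(487) = δ^3·u(1063) and δ^3 = u(487)/u(1063).
Since u(x) = √x, δ^3 = √(487/1063) = 0.67686.
Hence δ = (0.67686)^(1/3) = 0.87801.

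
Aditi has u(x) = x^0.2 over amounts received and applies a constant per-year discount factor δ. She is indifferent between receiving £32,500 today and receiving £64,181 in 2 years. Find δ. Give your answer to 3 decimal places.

Equating discounted utilities: u(32500) = δ^2·u(64181) ⇒ δ^2 = u(32500)/u(64181).
Since u(x) = x^0.2, δ^2 = (32500/64181)^0.2 = 0.50638^0.2 = 0.87276.
Taking the square root: δ = 0.87276^(1/2) ≈ 0.934.

δ ≈ 0.934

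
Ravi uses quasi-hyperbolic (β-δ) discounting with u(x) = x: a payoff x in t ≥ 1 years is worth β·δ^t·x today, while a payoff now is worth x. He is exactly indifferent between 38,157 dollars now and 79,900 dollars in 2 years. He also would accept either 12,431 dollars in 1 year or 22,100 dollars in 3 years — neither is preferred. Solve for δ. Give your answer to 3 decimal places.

Both payoffs in the second observation are in the future, so β drops out: δ^1·12431 = δ^3·22100 ⇒ δ^2 = 12431/22100 = 0.56249, so δ = 0.74999.

δ ≈ 0.750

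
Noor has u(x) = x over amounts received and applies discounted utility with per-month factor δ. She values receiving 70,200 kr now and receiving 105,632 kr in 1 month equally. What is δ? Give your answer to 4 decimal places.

Indifference means u(70200) = δ · u(105632), so δ = u(70200)/u(105632).
With u(x) = x: δ = 70200/105632 = 0.66457.

δ ≈ 0.6646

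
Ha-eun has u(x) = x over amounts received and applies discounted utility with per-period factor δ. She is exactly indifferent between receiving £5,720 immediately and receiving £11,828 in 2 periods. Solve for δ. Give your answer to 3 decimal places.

δ ≈ 0.695

Equating discounted utilities: u(5720) = δ^2·u(11828) ⇒ δ^2 = u(5720)/u(11828).
With u(x) = x: δ^2 = 5720/11828 = 0.48360.
So δ = 0.48360^(1/2) ≈ 0.695.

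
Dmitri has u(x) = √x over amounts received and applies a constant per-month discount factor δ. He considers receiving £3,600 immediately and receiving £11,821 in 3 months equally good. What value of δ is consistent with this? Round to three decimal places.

Equating discounted utilities: u(3600) = δ^3·u(11821) ⇒ δ^3 = u(3600)/u(11821).
With u(x) = √x: δ^3 = √3600/√11821 = √(3600/11821) = 0.55185.
So δ = 0.55185^(1/3) ≈ 0.820.

δ ≈ 0.820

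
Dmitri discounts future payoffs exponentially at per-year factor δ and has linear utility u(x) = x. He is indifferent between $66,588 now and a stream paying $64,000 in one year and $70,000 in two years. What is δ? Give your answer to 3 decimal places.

The stream is worth 64000δ + 70000δ² today, so 64000δ + 70000δ² = 66588.
That is, 70000δ² + 64000δ − 66588 = 0, a quadratic in δ.
The positive root is δ = [−64000 + √(64000² + 4·70000·66588)] / (2·70000) = (−64000 + 150800.000)/140000 ≈ 0.620.

δ ≈ 0.620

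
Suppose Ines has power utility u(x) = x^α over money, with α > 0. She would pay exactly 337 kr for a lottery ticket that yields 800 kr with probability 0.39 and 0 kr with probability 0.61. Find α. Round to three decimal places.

α ≈ 1.089

EU(lottery) = 0.39·800^α + 0.61·0 = 0.39·800^α.
Equating: 337^α = 0.39·800^α, i.e. 0.4213^α = 0.39.
α = ln(0.39) / ln(337/800) = -0.941609/-0.864529 ≈ 1.089.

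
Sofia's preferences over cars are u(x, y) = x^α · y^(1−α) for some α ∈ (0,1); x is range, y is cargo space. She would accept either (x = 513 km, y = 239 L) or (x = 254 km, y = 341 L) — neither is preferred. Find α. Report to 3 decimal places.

The Cobb–Douglas utilities coincide, so 513^α·239^(1−α) = 254^α·341^(1−α).
(513/254)^α = (341/239)^(1−α); take logs: α·ln(513/254) = (1−α)·ln(341/239), i.e. α·0.702942 = (1−α)·0.355419.
With A = 0.702942 and B = 0.355419: α·A = (1−α)·B, so α = B/(A+B) = 0.355419/1.058361 ≈ 0.336.

α ≈ 0.336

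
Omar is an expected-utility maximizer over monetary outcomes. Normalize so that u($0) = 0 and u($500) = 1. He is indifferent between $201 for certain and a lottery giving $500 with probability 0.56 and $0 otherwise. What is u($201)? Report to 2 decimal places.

0.56

The indifference gives u($201) = 0.56·u($500) + 0.44·u($0) = 0.56·1 + 0.44·0 = 0.56.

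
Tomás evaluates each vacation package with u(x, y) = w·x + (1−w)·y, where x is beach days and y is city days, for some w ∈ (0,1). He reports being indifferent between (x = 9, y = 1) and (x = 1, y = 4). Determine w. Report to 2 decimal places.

w = 0.27

u(9,1) = u(1,4) means w·9 + (1−w)·1 = w·1 + (1−w)·4.
Collecting terms: w·8 = (1−w)·3.
Hence w = 3/(8+3) = 3/11 = 0.27.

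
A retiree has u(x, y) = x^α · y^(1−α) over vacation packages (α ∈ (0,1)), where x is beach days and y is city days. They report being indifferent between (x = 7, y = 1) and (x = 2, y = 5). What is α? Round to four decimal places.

Indifference: 7^α · 1^(1−α) = 2^α · 5^(1−α).
Rearrange to (7/2)^α = (5/1)^(1−α) and take logs: α·1.2527630 = (1−α)·1.6094379.
Thus α·(2.8622009) = 1.6094379, so α = 1.6094379/2.8622009 ≈ 0.5623.

α ≈ 0.5623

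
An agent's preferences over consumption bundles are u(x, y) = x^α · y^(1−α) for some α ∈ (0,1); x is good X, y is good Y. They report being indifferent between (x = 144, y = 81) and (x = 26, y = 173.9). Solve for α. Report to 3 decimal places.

The Cobb–Douglas utilities coincide, so 144^α·81^(1−α) = 26^α·173.9^(1−α).
Rearrange to (144/26)^α = (173.9/81)^(1−α) and take logs: α·1.711717 = (1−α)·0.764031.
So α/(1−α) = (0.764031)/(1.711717) = 0.446354, and α = 0.446354/1.446354 ≈ 0.309.

α ≈ 0.309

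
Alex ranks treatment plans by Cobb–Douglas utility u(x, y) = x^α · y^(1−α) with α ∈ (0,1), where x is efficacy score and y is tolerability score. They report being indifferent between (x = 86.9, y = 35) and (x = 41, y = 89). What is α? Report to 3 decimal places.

α ≈ 0.554

The Cobb–Douglas utilities coincide, so 86.9^α·35^(1−α) = 41^α·89^(1−α).
Taking logs: α·ln 86.9 + (1−α)·ln 35 = α·ln 41 + (1−α)·ln 89, i.e. α·0.751186 = (1−α)·0.933288.
So α/(1−α) = (0.933288)/(0.751186) = 1.242419, and α = 1.242419/2.242419 ≈ 0.554.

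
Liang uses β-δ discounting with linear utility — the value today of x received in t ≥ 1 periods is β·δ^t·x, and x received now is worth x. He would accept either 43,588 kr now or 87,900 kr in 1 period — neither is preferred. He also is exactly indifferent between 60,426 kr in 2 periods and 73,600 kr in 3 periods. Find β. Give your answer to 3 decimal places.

From the later pair, β·δ^2·60426 = β·δ^3·73600; dividing through, δ = 60426/73600 = 0.82101.
Now use the now-vs-future pair: 43588 = β·δ·87900 gives β = 43588/(0.82101·87900) ≈ 0.604.

β ≈ 0.604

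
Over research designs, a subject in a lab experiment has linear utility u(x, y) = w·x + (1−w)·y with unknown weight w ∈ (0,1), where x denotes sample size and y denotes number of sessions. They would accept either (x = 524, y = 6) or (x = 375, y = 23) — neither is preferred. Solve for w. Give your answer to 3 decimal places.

w = 0.102

Indifference: w·524 + (1−w)·6 = w·375 + (1−w)·23.
Rearranging, 149·w − 17·(1−w) = 0.
So w/(1−w) = 17/149 = 0.1141, giving w = 17/(149+17) = 0.102.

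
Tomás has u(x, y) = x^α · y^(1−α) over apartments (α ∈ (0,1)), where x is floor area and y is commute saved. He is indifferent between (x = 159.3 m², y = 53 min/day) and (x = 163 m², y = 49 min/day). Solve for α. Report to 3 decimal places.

α ≈ 0.774

Indifference: 159.3^α · 53^(1−α) = 163^α · 49^(1−α).
Rearrange to (159.3/163)^α = (49/53)^(1−α) and take logs: α·-0.022961 = (1−α)·-0.078472.
So α/(1−α) = (-0.078472)/(-0.022961) = 3.417621, and α = 3.417621/4.417621 ≈ 0.774.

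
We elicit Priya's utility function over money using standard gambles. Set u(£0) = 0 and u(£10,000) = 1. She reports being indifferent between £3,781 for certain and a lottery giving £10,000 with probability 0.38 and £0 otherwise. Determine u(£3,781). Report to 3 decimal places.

u(£3,781) equals the lottery's expected utility: 0.38·1 + 0.62·0 = 0.38.

0.380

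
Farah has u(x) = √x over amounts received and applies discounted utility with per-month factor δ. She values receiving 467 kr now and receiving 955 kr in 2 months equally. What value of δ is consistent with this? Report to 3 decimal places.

Indifference means u(467) = δ^2 · u(955), so δ^2 = u(467)/u(955).
With u(x) = √x: δ^2 = √467/√955 = √(467/955) = 0.69929.
So δ = 0.69929^(1/2) ≈ 0.836.

δ ≈ 0.836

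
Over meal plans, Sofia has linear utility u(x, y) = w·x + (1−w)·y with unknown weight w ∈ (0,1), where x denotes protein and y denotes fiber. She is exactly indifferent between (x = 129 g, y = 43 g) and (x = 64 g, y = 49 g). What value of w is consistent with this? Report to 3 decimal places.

w = 0.085

Indifference: w·129 + (1−w)·43 = w·64 + (1−w)·49.
w·(129−64) = (1−w)·(49−43), i.e. w·65 = (1−w)·6.
So w/(1−w) = 6/65 = 0.0923, giving w = 6/(65+6) = 0.085.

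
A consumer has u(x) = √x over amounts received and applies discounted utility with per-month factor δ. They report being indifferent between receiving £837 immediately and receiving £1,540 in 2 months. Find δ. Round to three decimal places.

The payoff in 2 months is discounted by δ^2, so u(837) = δ^2·u(1540) and δ^2 = u(837)/u(1540).
With u(x) = √x: δ^2 = √837/√1540 = √(837/1540) = 0.73723.
Taking the square root: δ = 0.73723^(1/2) ≈ 0.859.

δ ≈ 0.859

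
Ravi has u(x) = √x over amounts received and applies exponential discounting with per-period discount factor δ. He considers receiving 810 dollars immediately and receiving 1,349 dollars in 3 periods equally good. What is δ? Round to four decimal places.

The payoff in 3 periods is discounted by δ^3, so u(810) = δ^3·u(1349) and δ^3 = u(810)/u(1349).
Since u(x) = √x, δ^3 = √(810/1349) = 0.77488.
So δ = 0.77488^(1/3) ≈ 0.9185.

δ ≈ 0.9185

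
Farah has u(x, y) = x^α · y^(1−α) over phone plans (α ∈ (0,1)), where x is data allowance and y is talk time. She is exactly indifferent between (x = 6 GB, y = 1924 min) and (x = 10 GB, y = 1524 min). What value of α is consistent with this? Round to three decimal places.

Set the two utilities equal: 6^α·1924^(1−α) = 10^α·1524^(1−α).
Rearrange to (6/10)^α = (1524/1924)^(1−α) and take logs: α·-0.510826 = (1−α)·-0.233068.
So α/(1−α) = (-0.233068)/(-0.510826) = 0.456257, and α = 0.456257/1.456257 ≈ 0.313.

α ≈ 0.313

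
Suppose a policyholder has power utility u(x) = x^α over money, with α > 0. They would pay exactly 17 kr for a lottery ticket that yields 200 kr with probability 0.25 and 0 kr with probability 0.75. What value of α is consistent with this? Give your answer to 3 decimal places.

α ≈ 0.562

EU(lottery) = 0.25·200^α + 0.75·0 = 0.25·200^α.
Setting u(17) equal to that: 17^α = 0.25·200^α ⇒ (17/200)^α = 0.25.
Taking logs: α·ln(17/200) = ln(0.25), so α = -1.386294 / -2.465104 ≈ 0.562.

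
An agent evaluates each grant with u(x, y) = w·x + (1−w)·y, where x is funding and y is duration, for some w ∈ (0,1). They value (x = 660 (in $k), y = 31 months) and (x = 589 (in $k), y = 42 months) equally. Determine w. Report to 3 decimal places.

w = 0.134

u(660,31) = u(589,42) means w·660 + (1−w)·31 = w·589 + (1−w)·42.
Rearranging, 71·w − 11·(1−w) = 0.
The marginal rate of substitution is 11/71, so w = 11/(71+11) = 0.134.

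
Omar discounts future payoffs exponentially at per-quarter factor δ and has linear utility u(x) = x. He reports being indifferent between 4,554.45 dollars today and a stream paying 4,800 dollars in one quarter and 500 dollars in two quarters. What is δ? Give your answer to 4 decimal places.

The stream is worth 4800δ + 500δ² today, so 4800δ + 500δ² = 4554.45.
So 500δ² + 4800δ − 4554.45 = 0.
δ = (−4800 + √(4800² + 4·500·4554.45)) / (2·500) = (−4800 + √32148900.00) / 1000 ≈ 0.8700.

δ ≈ 0.8700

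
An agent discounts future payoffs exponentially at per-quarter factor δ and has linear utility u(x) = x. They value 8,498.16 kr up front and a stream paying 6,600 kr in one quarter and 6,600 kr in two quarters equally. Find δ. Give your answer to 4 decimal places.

δ ≈ 0.7400

Present value of the stream is 6600·δ + 6600·δ². Indifference gives 6600δ + 6600δ² = 8498.16.
Rearranged: 6600δ² + 6600δ − 8498.16 = 0.
The positive root is δ = [−6600 + √(6600² + 4·6600·8498.16)] / (2·6600) = (−6600 + 16368.000)/13200 ≈ 0.7400.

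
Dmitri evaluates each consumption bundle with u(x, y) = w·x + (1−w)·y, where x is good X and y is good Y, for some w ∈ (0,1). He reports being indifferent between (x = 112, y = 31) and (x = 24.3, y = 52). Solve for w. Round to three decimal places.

w = 0.193

u(112,31) = u(24.3,52) means w·112 + (1−w)·31 = w·24.3 + (1−w)·52.
Rearranging, 87.7·w − 21·(1−w) = 0.
The marginal rate of substitution is 21/87.7, so w = 21/(87.7+21) = 0.193.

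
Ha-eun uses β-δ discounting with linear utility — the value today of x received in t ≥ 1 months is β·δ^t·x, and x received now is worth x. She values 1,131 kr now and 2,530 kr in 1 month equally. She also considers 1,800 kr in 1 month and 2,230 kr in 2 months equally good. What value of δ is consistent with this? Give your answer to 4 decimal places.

δ ≈ 0.8072

From the later pair, β·δ^1·1800 = β·δ^2·2230; dividing through, δ = 1800/2230 = 0.80717.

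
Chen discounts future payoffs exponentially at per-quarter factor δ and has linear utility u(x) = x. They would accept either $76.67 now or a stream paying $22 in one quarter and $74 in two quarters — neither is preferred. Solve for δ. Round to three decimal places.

δ ≈ 0.880

Equating present values: 76.67 = 22δ + 74δ².
Rearranged: 74δ² + 22δ − 76.67 = 0.
The positive root is δ = [−22 + √(22² + 4·74·76.67)] / (2·74) = (−22 + 152.244)/148 ≈ 0.880.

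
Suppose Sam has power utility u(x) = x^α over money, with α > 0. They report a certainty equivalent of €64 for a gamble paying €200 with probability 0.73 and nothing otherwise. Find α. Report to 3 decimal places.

α ≈ 0.276

The lottery's expected utility is 0.73·u(200) + 0.27·u(0) = 0.73·200^α (since u(0) = 0 for α > 0).
Setting u(64) equal to that: 64^α = 0.73·200^α ⇒ (64/200)^α = 0.73.
Take logs: α = ln 0.73 / ln(64/200) ≈ 0.27620.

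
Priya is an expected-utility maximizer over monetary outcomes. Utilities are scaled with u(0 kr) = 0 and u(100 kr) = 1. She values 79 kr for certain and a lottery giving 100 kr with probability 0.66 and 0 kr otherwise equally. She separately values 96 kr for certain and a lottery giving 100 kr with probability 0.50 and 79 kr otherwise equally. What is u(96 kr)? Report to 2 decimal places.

From the first indifference, u(79 kr) = 0.66·u(100 kr) + 0.34·u(0 kr) = 0.66·1 + 0.34·0 = 0.66.
Then u(96 kr) = 0.50·u(100 kr) + 0.50·u(79 kr) = 0.50·1.00 + 0.50·0.66 = 0.8300.

0.83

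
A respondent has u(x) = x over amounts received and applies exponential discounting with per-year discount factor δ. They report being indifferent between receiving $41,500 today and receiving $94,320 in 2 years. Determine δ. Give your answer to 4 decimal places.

Equating discounted utilities: u(41500) = δ^2·u(94320) ⇒ δ^2 = u(41500)/u(94320).
With u(x) = x: δ^2 = 41500/94320 = 0.43999.
Taking the square root: δ = 0.43999^(1/2) ≈ 0.6633.

δ ≈ 0.6633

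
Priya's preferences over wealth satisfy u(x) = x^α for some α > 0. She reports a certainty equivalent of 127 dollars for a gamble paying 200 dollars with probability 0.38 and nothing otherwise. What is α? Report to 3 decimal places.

The lottery's expected utility is 0.38·u(200) + 0.62·u(0) = 0.38·200^α (since u(0) = 0 for α > 0).
Indifference: 127^α = 0.38·200^α, so (127/200)^α = 0.38.
Taking logs: α·ln(127/200) = ln(0.38), so α = -0.967584 / -0.454130 ≈ 2.131.

α ≈ 2.131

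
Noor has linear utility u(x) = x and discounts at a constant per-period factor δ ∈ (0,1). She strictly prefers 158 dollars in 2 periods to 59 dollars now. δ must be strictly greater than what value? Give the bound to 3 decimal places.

δ > 0.611

Comparing present values: 59 < δ^2·158.
So δ^2 > 59/158 = 0.37342; taking the square root of both positive sides preserves the inequality.
δ > (59/158)^(1/2) ≈ 0.611.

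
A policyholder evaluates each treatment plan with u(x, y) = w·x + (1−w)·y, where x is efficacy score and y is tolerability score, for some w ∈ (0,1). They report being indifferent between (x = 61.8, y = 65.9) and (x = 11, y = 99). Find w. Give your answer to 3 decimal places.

u(61.8,65.9) = u(11,99) means w·61.8 + (1−w)·65.9 = w·11 + (1−w)·99.
Collecting terms: w·50.8 = (1−w)·33.1.
So w/(1−w) = 33.1/50.8 = 0.6516, giving w = 33.1/(50.8+33.1) = 0.395.

w = 0.395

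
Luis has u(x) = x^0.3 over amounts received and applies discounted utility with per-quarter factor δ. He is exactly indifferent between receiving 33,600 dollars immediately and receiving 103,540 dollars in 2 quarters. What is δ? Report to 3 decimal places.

Indifference means u(33600) = δ^2 · u(103540), so δ^2 = u(33600)/u(103540).
With u(x) = x^0.3: δ^2 = 33600^0.3/103540^0.3 = (33600/103540)^0.3 = 0.71346.
Hence δ = (0.71346)^(1/2) = 0.84467.

δ ≈ 0.845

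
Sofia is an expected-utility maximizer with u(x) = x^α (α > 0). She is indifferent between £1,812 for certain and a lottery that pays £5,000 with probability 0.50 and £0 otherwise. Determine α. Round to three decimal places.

The lottery's expected utility is 0.50·u(5000) + 0.50·u(0) = 0.50·5000^α (since u(0) = 0 for α > 0).
Indifference: 1812^α = 0.50·5000^α, so (1812/5000)^α = 0.50.
α = ln(0.50) / ln(1812/5000) = -0.693147/-1.015007 ≈ 0.683.

α ≈ 0.683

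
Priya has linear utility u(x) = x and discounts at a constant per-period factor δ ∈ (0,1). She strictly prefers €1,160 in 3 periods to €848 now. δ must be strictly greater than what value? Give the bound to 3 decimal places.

δ > 0.901

The preference means 848 < δ^3·1160.
So δ^3 > 848/1160 = 0.73103; taking the cube root of both positive sides preserves the inequality.
δ > 0.73103^(1/3) = 0.901.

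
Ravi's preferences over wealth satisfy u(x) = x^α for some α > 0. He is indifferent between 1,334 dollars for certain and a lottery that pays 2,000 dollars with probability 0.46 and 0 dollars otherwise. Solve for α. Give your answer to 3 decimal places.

α ≈ 1.918

EU(lottery) = 0.46·2000^α + 0.54·0 = 0.46·2000^α.
Equating: 1334^α = 0.46·2000^α, i.e. 0.6670^α = 0.46.
α = ln(0.46) / ln(1334/2000) = -0.776529/-0.404965 ≈ 1.918.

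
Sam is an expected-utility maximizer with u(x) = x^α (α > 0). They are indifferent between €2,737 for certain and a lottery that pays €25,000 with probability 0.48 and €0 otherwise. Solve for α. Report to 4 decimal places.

EU(lottery) = 0.48·25000^α + 0.52·0 = 0.48·25000^α.
Indifference: 2737^α = 0.48·25000^α, so (2737/25000)^α = 0.48.
Take logs: α = ln 0.48 / ln(2737/25000) ≈ 0.331810.

α ≈ 0.3318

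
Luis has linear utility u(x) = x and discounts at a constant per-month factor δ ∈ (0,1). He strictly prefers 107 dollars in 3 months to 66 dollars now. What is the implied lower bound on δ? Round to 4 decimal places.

δ > 0.8512

Comparing present values: 66 < δ^3·107.
So δ^3 > 66/107 = 0.61682; taking the cube root of both positive sides preserves the inequality.
δ > (66/107)^(1/3) ≈ 0.8512.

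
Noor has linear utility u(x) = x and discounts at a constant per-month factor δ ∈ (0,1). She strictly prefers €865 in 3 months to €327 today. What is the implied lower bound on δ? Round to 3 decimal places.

δ > 0.723

Comparing present values: 327 < δ^3·865.
Dividing by 865: δ^3 > 0.37803. Both sides are positive, so the cube root keeps the direction.
δ > (327/865)^(1/3) ≈ 0.723.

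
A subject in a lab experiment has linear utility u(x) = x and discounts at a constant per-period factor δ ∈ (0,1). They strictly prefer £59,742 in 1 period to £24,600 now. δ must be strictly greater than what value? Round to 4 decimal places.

Comparing present values: 24600 < δ·59742.
So δ > 24600/59742 = 0.41177.

δ > 0.4118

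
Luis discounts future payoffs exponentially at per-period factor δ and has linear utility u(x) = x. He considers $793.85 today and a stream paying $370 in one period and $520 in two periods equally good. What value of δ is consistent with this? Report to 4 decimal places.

δ ≈ 0.9300

Equating present values: 793.85 = 370δ + 520δ².
Rearranged: 520δ² + 370δ − 793.85 = 0.
The positive root is δ = [−370 + √(370² + 4·520·793.85)] / (2·520) = (−370 + 1337.202)/1040 ≈ 0.9300.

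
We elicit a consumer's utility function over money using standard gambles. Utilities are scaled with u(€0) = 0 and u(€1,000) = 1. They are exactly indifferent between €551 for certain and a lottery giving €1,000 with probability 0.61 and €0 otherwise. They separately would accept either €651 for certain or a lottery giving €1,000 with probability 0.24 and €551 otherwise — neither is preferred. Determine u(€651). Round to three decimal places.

0.704

The first gamble pins u(€551): it must equal 0.61·1 + 0.39·0 = 0.61.
Chaining: u(€651) = 0.24·1.00 + 0.76·0.61 = 0.7036.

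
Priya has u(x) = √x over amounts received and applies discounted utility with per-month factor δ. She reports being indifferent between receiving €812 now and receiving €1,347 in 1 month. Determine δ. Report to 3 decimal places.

Indifference means u(812) = δ · u(1347), so δ = u(812)/u(1347).
Since u(x) = √x, δ = √(812/1347) = 0.77642.

δ ≈ 0.776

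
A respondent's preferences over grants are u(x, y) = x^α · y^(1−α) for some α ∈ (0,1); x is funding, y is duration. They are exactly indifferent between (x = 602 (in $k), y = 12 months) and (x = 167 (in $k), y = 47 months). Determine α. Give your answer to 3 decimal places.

α ≈ 0.516

Indifference: 602^α · 12^(1−α) = 167^α · 47^(1−α).
Taking logs: α·ln 602 + (1−α)·ln 12 = α·ln 167 + (1−α)·ln 47, i.e. α·1.282264 = (1−α)·1.365241.
Thus α·(2.647505) = 1.365241, so α = 1.365241/2.647505 ≈ 0.516.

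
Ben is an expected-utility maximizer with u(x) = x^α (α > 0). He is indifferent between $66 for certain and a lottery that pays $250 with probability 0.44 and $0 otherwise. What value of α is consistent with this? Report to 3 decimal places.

EU(lottery) = 0.44·250^α + 0.56·0 = 0.44·250^α.
Setting u(66) equal to that: 66^α = 0.44·250^α ⇒ (66/250)^α = 0.44.
Take logs: α = ln 0.44 / ln(66/250) ≈ 0.61644.

α ≈ 0.616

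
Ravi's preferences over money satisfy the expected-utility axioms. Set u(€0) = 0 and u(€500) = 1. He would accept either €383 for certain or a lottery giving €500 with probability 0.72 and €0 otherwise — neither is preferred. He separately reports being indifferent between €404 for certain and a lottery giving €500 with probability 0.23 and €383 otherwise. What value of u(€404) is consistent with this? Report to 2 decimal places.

0.78

First, u(€383) = 0.72·u(€500) + 0.28·u(€0) = 0.72.
Then u(€404) = 0.23·u(€500) + 0.77·u(€383) = 0.23·1.00 + 0.77·0.72 = 0.7844.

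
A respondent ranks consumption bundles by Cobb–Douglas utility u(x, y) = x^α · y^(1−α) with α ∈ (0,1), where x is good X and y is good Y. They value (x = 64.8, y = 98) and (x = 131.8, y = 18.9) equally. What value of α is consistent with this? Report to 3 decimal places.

The Cobb–Douglas utilities coincide, so 64.8^α·98^(1−α) = 131.8^α·18.9^(1−α).
Rearrange to (64.8/131.8)^α = (18.9/98)^(1−α) and take logs: α·-0.709980 = (1−α)·-1.645806.
So α/(1−α) = (-1.645806)/(-0.709980) = 2.318102, and α = 2.318102/3.318102 ≈ 0.699.

α ≈ 0.699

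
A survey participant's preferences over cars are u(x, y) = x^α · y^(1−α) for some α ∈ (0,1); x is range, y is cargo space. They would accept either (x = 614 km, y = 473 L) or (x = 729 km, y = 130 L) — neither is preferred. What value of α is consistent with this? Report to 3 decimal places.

α ≈ 0.883

Set the two utilities equal: 614^α·473^(1−α) = 729^α·130^(1−α).
Taking logs: α·ln 614 + (1−α)·ln 473 = α·ln 729 + (1−α)·ln 130, i.e. α·-0.171679 = (1−α)·-1.291561.
Thus α·(-1.463240) = -1.291561, so α = -1.291561/-1.463240 ≈ 0.883.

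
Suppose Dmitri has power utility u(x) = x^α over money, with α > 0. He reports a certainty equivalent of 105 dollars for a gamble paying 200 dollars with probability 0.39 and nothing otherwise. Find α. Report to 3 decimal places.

The lottery's expected utility is 0.39·u(200) + 0.61·u(0) = 0.39·200^α (since u(0) = 0 for α > 0).
Equating: 105^α = 0.39·200^α, i.e. 0.5250^α = 0.39.
Take logs: α = ln 0.39 / ln(105/200) ≈ 1.46131.

α ≈ 1.461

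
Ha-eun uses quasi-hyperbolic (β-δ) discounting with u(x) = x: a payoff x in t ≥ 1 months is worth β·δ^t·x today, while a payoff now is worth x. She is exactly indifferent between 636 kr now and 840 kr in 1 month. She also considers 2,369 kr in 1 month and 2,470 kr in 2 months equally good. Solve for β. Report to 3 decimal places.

β ≈ 0.789

Both payoffs in the second observation are in the future, so β drops out: δ^1·2369 = δ^2·2470 ⇒ δ = 2369/2470 = 0.95911.
The first indifference: 636 = β·δ·840, so β = 636/(δ·840) = 636/(0.95911·840) ≈ 0.789.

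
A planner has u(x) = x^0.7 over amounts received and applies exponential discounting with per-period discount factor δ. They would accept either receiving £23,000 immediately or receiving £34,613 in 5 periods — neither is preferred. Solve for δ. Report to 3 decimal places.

δ ≈ 0.944

The payoff in 5 periods is discounted by δ^5, so u(23000) = δ^5·u(34613) and δ^5 = u(23000)/u(34613).
Since u(x) = x^0.7, δ^5 = (23000/34613)^0.7 = 0.66449^0.7 = 0.75118.
So δ = 0.75118^(1/5) ≈ 0.944.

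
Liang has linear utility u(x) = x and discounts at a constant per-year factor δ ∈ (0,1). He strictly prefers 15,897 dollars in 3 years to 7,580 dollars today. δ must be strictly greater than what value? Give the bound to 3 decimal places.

The preference means 7580 < δ^3·15897.
Dividing by 15897: δ^3 > 0.47682. Both sides are positive, so the cube root keeps the direction.
δ > 0.47682^(1/3) = 0.781.

δ > 0.781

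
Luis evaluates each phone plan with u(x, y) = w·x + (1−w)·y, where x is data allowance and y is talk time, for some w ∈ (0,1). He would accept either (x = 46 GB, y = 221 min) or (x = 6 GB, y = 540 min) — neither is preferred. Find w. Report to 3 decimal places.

u(46,221) = u(6,540) means w·46 + (1−w)·221 = w·6 + (1−w)·540.
Rearranging, 40·w − 319·(1−w) = 0.
Hence w = 319/(40+319) = 319/359 = 0.889.

w = 0.889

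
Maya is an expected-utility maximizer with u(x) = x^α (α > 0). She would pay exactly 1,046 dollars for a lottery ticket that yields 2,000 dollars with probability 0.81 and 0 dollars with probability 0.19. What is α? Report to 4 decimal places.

α ≈ 0.3251

The lottery's expected utility is 0.81·u(2000) + 0.19·u(0) = 0.81·2000^α (since u(0) = 0 for α > 0).
Indifference: 1046^α = 0.81·2000^α, so (1046/2000)^α = 0.81.
α = ln(0.81) / ln(1046/2000) = -0.2107210/-0.6481738 ≈ 0.3251.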